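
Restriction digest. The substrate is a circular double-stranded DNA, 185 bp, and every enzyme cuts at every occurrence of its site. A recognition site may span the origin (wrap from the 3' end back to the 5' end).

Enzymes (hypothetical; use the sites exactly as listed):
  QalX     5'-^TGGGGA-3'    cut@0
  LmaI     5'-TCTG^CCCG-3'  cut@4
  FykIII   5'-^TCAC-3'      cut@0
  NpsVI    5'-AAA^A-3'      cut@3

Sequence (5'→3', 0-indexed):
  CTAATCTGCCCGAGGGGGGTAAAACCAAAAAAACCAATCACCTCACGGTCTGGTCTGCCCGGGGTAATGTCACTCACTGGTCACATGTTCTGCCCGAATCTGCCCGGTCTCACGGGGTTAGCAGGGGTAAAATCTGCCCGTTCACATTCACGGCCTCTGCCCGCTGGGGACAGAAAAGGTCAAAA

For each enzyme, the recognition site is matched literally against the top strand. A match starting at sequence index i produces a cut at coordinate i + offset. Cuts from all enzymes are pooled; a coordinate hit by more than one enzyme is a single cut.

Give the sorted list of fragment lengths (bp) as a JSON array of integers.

[1,1,1,4,5,5,5,5,5,6,6,7,7,8,9,10,12,12,12,12,15,15,22]

Site scan:
  QalX TGGGGA/0: at [164] ⇒ [164]
  LmaI TCTGCCCG/4: at [4, 53, 88, 98, 132, 155] ⇒ [8, 57, 92, 102, 136, 159]
  FykIII TCAC/0: at [37, 42, 69, 73, 80, 109, 141, 147] ⇒ [37, 42, 69, 73, 80, 109, 141, 147]
  NpsVI AAAA/3: at [20, 26, 27, 28, 29, 128, 173, 181] ⇒ [23, 29, 30, 31, 32, 131, 176, 184]

All cut coordinates (distinct, sorted): [8, 23, 29, 30, 31, 32, 37, 42, 57, 69, 73, 80, 92, 102, 109, 131, 136, 141, 147, 159, 164, 176, 184]

Fragments:
  8→23: 15 bp
  23→29: 6 bp
  29→30: 1 bp
  30→31: 1 bp
  31→32: 1 bp
  32→37: 5 bp
  37→42: 5 bp
  42→57: 15 bp
  57→69: 12 bp
  69→73: 4 bp
  73→80: 7 bp
  80→92: 12 bp
  92→102: 10 bp
  102→109: 7 bp
  109→131: 22 bp
  131→136: 5 bp
  136→141: 5 bp
  141→147: 6 bp
  147→159: 12 bp
  159→164: 5 bp
  164→176: 12 bp
  176→184: 8 bp
  184→8 (wrap): 185-184+8 = 9 bp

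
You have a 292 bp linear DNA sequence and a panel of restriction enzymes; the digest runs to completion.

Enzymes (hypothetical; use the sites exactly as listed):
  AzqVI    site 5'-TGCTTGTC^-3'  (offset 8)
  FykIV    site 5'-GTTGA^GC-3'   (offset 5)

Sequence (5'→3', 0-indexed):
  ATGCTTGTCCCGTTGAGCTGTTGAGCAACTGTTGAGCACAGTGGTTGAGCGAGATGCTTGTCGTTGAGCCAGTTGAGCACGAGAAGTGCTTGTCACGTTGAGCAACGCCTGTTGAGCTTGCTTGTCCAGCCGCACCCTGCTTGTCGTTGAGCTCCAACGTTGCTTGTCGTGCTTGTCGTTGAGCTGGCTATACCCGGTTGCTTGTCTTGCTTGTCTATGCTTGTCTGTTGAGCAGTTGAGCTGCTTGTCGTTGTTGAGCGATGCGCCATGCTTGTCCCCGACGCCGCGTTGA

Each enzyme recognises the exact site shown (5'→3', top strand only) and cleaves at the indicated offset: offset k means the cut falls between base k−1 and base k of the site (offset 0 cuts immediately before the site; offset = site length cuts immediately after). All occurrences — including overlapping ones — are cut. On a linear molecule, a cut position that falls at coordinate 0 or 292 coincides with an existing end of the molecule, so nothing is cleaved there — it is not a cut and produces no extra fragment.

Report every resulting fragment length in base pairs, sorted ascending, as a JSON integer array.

Scan for sites:
  AzqVI (TGCTTGTC, off=8): starts [1, 54, 86, 118, 137, 160, 169, 198, 207, 217, 241, 268] → cuts [9, 62, 94, 126, 145, 168, 177, 206, 215, 225, 249, 276]
  FykIV (GTTGAGC, off=5): starts [11, 19, 30, 43, 62, 71, 96, 110, 145, 177, 226, 234, 252] → cuts [16, 24, 35, 48, 67, 76, 101, 115, 150, 182, 231, 239, 257]

All cut coordinates (distinct, sorted): [9, 16, 24, 35, 48, 62, 67, 76, 94, 101, 115, 126, 145, 150, 168, 177, 182, 206, 215, 225, 231, 239, 249, 257, 276]

Fragment lengths:
  [0,9): 9 bp
  [9,16): 7 bp
  [16,24): 8 bp
  [24,35): 11 bp
  [35,48): 13 bp
  [48,62): 14 bp
  [62,67): 5 bp
  [67,76): 9 bp
  [76,94): 18 bp
  [94,101): 7 bp
  [101,115): 14 bp
  [115,126): 11 bp
  [126,145): 19 bp
  [145,150): 5 bp
  [150,168): 18 bp
  [168,177): 9 bp
  [177,182): 5 bp
  [182,206): 24 bp
  [206,215): 9 bp
  [215,225): 10 bp
  [225,231): 6 bp
  [231,239): 8 bp
  [239,249): 10 bp
  [249,257): 8 bp
  [257,276): 19 bp
  [276,292): 16 bp

[5,5,5,6,7,7,8,8,8,9,9,9,9,10,10,11,11,13,14,14,16,18,18,19,19,24]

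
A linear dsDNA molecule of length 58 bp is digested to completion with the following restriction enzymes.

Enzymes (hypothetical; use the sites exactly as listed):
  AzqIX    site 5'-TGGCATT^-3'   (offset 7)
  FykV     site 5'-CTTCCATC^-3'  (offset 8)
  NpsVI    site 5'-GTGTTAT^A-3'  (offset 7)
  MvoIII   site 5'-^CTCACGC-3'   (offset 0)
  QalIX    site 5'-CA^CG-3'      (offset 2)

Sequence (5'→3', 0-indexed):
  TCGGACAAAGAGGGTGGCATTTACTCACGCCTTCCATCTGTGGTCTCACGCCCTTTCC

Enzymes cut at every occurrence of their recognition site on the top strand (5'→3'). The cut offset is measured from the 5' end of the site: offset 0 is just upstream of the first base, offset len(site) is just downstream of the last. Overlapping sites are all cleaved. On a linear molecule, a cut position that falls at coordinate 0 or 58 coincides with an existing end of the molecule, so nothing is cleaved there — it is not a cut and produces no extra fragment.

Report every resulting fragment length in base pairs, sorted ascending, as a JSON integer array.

[2,4,4,6,10,11,21]

Per-enzyme occurrences:
  AzqIX (TGGCATT, off=7): starts [14] → cuts [21]
  FykV (CTTCCATC, off=8): starts [30] → cuts [38]
  NpsVI (GTGTTATA, off=7): no sites
  MvoIII (CTCACGC, off=0): starts [23, 44] → cuts [23, 44]
  QalIX (CACG, off=2): starts [25, 46] → cuts [27, 48]

All cut coordinates (distinct, sorted): [21, 23, 27, 38, 44, 48]

Fragments:
  [0,21): 21 bp
  [21,23): 2 bp
  [23,27): 4 bp
  [27,38): 11 bp
  [38,44): 6 bp
  [44,48): 4 bp
  [48,58): 10 bp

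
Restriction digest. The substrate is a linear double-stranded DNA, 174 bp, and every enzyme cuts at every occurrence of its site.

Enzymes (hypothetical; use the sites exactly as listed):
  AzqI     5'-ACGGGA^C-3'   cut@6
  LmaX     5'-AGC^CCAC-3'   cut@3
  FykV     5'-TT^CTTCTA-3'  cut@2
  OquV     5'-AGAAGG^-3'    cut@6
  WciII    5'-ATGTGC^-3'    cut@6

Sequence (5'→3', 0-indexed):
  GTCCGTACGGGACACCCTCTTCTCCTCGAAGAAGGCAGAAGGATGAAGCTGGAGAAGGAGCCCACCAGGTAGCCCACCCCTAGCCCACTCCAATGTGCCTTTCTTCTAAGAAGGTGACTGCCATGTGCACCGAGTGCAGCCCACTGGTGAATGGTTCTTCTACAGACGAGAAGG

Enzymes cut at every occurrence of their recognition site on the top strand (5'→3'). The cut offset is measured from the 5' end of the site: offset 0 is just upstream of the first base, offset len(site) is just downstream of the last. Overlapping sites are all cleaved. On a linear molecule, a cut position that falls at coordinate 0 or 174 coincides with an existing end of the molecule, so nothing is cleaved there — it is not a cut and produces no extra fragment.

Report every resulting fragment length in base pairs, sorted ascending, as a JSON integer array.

Scan for sites:
  AzqI ACGGGAC/6: at [6] ⇒ [12]
  LmaX AGCCCAC/3: at [58, 70, 81, 137] ⇒ [61, 73, 84, 140]
  FykV TTCTTCTA/2: at [100, 154] ⇒ [102, 156]
  OquV AGAAGG/6: at [29, 36, 52, 108, 168] ⇒ [35, 42, 58, 114] (position 174 is a terminus of the linear molecule — no cut)
  WciII ATGTGC/6: at [92, 122] ⇒ [98, 128]

Pooled cuts: [12, 35, 42, 58, 61, 73, 84, 98, 102, 114, 128, 140, 156]

Fragments:
  [0,12): 12 bp
  [12,35): 23 bp
  [35,42): 7 bp
  [42,58): 16 bp
  [58,61): 3 bp
  [61,73): 12 bp
  [73,84): 11 bp
  [84,98): 14 bp
  [98,102): 4 bp
  [102,114): 12 bp
  [114,128): 14 bp
  [128,140): 12 bp
  [140,156): 16 bp
  [156,174): 18 bp

[3,4,7,11,12,12,12,12,14,14,16,16,18,23]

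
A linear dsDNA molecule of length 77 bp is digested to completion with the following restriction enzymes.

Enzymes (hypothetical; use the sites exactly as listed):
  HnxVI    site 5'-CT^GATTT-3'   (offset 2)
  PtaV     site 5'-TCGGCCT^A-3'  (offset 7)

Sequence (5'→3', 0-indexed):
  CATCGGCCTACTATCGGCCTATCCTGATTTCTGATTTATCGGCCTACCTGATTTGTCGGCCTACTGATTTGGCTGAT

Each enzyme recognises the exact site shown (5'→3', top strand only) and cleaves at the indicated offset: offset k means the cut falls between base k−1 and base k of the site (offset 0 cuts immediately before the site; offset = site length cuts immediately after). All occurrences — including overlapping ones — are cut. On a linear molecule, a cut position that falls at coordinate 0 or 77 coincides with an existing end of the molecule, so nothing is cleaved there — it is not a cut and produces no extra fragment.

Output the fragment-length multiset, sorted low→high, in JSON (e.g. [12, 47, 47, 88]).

Per-enzyme occurrences:
  HnxVI (CTGATTT, off=2): starts [23, 30, 47, 63] → cuts [25, 32, 49, 65]
  PtaV (TCGGCCTA, off=7): starts [2, 13, 38, 55] → cuts [9, 20, 45, 62]

All cut coordinates (distinct, sorted): [9, 20, 25, 32, 45, 49, 62, 65]

Fragment lengths:
  [0,9): 9 bp
  [9,20): 11 bp
  [20,25): 5 bp
  [25,32): 7 bp
  [32,45): 13 bp
  [45,49): 4 bp
  [49,62): 13 bp
  [62,65): 3 bp
  [65,77): 12 bp

[3,4,5,7,9,11,12,13,13]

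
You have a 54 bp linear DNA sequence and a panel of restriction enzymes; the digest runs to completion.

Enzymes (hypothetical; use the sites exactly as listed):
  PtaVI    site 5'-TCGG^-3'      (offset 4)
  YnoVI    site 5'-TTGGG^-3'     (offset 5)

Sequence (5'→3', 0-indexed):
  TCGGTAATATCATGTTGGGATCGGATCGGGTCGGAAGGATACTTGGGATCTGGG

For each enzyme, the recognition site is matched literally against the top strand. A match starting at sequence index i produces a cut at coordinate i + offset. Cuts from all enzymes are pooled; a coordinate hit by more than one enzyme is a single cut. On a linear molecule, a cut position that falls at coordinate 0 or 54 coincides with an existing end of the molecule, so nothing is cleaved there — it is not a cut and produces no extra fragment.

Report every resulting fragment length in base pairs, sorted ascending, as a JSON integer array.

[4,5,5,5,7,13,15]

Scan for sites:
  PtaVI TCGG/4: at [0, 20, 25, 30] ⇒ [4, 24, 29, 34]
  YnoVI TTGGG/5: at [14, 42] ⇒ [19, 47]

Pooled cuts: [4, 19, 24, 29, 34, 47]

Fragment lengths:
  [0,4): 4 bp
  [4,19): 15 bp
  [19,24): 5 bp
  [24,29): 5 bp
  [29,34): 5 bp
  [34,47): 13 bp
  [47,54): 7 bp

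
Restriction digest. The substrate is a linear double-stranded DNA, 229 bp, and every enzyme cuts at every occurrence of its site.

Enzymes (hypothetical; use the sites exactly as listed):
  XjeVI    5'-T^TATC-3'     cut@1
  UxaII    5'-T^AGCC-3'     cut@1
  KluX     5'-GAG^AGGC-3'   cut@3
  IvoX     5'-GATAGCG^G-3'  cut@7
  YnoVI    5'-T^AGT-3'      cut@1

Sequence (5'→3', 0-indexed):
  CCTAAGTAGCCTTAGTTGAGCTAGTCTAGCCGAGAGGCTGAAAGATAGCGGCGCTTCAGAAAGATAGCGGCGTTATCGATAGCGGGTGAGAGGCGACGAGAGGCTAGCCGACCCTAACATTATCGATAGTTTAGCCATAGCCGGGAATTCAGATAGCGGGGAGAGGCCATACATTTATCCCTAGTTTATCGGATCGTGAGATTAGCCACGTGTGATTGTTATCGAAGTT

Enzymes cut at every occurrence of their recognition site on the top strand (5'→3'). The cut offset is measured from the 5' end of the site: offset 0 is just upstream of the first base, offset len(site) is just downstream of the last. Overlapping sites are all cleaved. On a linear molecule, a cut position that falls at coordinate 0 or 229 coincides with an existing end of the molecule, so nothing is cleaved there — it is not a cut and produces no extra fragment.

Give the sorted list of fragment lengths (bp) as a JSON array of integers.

Site scan:
  XjeVI (TTATC, off=1): starts [72, 119, 174, 185, 218] → cuts [73, 120, 175, 186, 219]
  UxaII (TAGCC, off=1): starts [6, 26, 104, 131, 137, 202] → cuts [7, 27, 105, 132, 138, 203]
  KluX (GAGAGGC, off=3): starts [31, 87, 97, 160] → cuts [34, 90, 100, 163]
  IvoX (GATAGCGG, off=7): starts [43, 62, 77, 151] → cuts [50, 69, 84, 158]
  YnoVI (TAGT, off=1): starts [12, 21, 126, 181] → cuts [13, 22, 127, 182]

All cut coordinates (distinct, sorted): [7, 13, 22, 27, 34, 50, 69, 73, 84, 90, 100, 105, 120, 127, 132, 138, 158, 163, 175, 182, 186, 203, 219]

Fragments:
  [0,7): 7 bp
  [7,13): 6 bp
  [13,22): 9 bp
  [22,27): 5 bp
  [27,34): 7 bp
  [34,50): 16 bp
  [50,69): 19 bp
  [69,73): 4 bp
  [73,84): 11 bp
  [84,90): 6 bp
  [90,100): 10 bp
  [100,105): 5 bp
  [105,120): 15 bp
  [120,127): 7 bp
  [127,132): 5 bp
  [132,138): 6 bp
  [138,158): 20 bp
  [158,163): 5 bp
  [163,175): 12 bp
  [175,182): 7 bp
  [182,186): 4 bp
  [186,203): 17 bp
  [203,219): 16 bp
  [219,229): 10 bp

[4,4,5,5,5,5,6,6,6,7,7,7,7,9,10,10,11,12,15,16,16,17,19,20]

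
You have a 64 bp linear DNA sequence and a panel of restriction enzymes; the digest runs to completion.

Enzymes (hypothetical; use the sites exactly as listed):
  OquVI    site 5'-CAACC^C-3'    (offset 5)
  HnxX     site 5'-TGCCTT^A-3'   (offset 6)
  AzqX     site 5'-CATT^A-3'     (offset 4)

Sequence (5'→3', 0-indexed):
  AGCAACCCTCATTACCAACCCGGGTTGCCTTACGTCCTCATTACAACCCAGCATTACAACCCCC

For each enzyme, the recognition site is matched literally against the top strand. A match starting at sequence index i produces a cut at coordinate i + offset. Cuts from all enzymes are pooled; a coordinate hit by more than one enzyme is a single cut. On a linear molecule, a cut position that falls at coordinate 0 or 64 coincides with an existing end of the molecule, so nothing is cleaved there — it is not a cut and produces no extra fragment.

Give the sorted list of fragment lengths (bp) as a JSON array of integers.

[3,6,6,6,7,7,7,11,11]

Site scan:
  OquVI (CAACCC, off=5): starts [2, 15, 43, 56] → cuts [7, 20, 48, 61]
  HnxX (TGCCTTA, off=6): starts [25] → cuts [31]
  AzqX (CATTA, off=4): starts [9, 38, 51] → cuts [13, 42, 55]

All cut coordinates (distinct, sorted): [7, 13, 20, 31, 42, 48, 55, 61]

Fragments:
  [0,7): 7 bp
  [7,13): 6 bp
  [13,20): 7 bp
  [20,31): 11 bp
  [31,42): 11 bp
  [42,48): 6 bp
  [48,55): 7 bp
  [55,61): 6 bp
  [61,64): 3 bp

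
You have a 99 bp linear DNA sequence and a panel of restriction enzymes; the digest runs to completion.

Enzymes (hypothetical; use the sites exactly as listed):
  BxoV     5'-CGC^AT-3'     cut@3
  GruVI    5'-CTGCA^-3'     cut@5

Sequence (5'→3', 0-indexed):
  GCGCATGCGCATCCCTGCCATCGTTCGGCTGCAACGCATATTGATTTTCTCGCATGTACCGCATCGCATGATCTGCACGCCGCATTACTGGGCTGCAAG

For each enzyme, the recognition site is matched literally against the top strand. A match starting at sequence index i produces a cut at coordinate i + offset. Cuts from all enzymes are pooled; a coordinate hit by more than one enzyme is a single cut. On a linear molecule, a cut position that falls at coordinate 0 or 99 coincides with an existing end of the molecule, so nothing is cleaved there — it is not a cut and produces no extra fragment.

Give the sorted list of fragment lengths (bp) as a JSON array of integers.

Scan for sites:
  BxoV (CGCAT, off=3): starts [1, 7, 34, 50, 59, 64, 80] → cuts [4, 10, 37, 53, 62, 67, 83]
  GruVI (CTGCA, off=5): starts [28, 72, 92] → cuts [33, 77, 97]

Pooled cuts: [4, 10, 33, 37, 53, 62, 67, 77, 83, 97]

Fragments:
  [0,4): 4 bp
  [4,10): 6 bp
  [10,33): 23 bp
  [33,37): 4 bp
  [37,53): 16 bp
  [53,62): 9 bp
  [62,67): 5 bp
  [67,77): 10 bp
  [77,83): 6 bp
  [83,97): 14 bp
  [97,99): 2 bp

[2,4,4,5,6,6,9,10,14,16,23]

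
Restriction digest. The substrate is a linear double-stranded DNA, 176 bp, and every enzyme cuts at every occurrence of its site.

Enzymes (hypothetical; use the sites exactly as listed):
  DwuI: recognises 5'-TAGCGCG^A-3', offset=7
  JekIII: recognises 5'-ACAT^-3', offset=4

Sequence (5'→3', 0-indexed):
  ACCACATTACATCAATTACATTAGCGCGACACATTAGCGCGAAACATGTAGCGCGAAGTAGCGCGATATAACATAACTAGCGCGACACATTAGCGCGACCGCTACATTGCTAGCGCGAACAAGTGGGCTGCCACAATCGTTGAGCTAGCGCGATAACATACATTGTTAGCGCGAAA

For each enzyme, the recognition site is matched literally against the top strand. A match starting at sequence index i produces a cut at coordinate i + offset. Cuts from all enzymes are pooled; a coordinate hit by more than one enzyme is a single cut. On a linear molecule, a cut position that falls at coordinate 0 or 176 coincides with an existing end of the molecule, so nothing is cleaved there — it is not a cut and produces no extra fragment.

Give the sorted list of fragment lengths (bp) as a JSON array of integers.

Scan for sites:
  DwuI TAGCGCGA/7: at [21, 34, 48, 58, 77, 90, 110, 145, 166] ⇒ [28, 41, 55, 65, 84, 97, 117, 152, 173]
  JekIII ACAT/4: at [3, 8, 17, 30, 43, 70, 86, 103, 155, 159] ⇒ [7, 12, 21, 34, 47, 74, 90, 107, 159, 163]

Pooled cuts: [7, 12, 21, 28, 34, 41, 47, 55, 65, 74, 84, 90, 97, 107, 117, 152, 159, 163, 173]

Fragments:
  [0,7): 7 bp
  [7,12): 5 bp
  [12,21): 9 bp
  [21,28): 7 bp
  [28,34): 6 bp
  [34,41): 7 bp
  [41,47): 6 bp
  [47,55): 8 bp
  [55,65): 10 bp
  [65,74): 9 bp
  [74,84): 10 bp
  [84,90): 6 bp
  [90,97): 7 bp
  [97,107): 10 bp
  [107,117): 10 bp
  [117,152): 35 bp
  [152,159): 7 bp
  [159,163): 4 bp
  [163,173): 10 bp
  [173,176): 3 bp

[3,4,5,6,6,6,7,7,7,7,7,8,9,9,10,10,10,10,10,35]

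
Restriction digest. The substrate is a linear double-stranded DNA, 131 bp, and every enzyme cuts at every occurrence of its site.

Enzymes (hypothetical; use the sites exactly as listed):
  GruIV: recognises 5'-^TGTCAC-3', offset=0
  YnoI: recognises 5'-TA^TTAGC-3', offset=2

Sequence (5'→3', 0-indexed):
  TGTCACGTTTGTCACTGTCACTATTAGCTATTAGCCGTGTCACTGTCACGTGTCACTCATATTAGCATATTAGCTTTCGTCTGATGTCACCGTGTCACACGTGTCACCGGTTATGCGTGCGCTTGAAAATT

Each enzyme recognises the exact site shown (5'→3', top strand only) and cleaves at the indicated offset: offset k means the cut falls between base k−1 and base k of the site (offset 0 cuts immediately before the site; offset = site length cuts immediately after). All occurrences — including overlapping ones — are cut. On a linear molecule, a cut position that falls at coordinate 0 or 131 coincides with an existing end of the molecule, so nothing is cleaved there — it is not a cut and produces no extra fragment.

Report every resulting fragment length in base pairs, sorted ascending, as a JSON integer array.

Scan for sites:
  GruIV (TGTCAC, off=0): starts [0, 9, 15, 37, 43, 50, 84, 92, 101] → cuts [9, 15, 37, 43, 50, 84, 92, 101] (position 0 is a terminus of the linear molecule — no cut)
  YnoI (TATTAGC, off=2): starts [21, 28, 59, 67] → cuts [23, 30, 61, 69]

All cut coordinates (distinct, sorted): [9, 15, 23, 30, 37, 43, 50, 61, 69, 84, 92, 101]

Fragment lengths:
  [0,9): 9 bp
  [9,15): 6 bp
  [15,23): 8 bp
  [23,30): 7 bp
  [30,37): 7 bp
  [37,43): 6 bp
  [43,50): 7 bp
  [50,61): 11 bp
  [61,69): 8 bp
  [69,84): 15 bp
  [84,92): 8 bp
  [92,101): 9 bp
  [101,131): 30 bp

[6,6,7,7,7,8,8,8,9,9,11,15,30]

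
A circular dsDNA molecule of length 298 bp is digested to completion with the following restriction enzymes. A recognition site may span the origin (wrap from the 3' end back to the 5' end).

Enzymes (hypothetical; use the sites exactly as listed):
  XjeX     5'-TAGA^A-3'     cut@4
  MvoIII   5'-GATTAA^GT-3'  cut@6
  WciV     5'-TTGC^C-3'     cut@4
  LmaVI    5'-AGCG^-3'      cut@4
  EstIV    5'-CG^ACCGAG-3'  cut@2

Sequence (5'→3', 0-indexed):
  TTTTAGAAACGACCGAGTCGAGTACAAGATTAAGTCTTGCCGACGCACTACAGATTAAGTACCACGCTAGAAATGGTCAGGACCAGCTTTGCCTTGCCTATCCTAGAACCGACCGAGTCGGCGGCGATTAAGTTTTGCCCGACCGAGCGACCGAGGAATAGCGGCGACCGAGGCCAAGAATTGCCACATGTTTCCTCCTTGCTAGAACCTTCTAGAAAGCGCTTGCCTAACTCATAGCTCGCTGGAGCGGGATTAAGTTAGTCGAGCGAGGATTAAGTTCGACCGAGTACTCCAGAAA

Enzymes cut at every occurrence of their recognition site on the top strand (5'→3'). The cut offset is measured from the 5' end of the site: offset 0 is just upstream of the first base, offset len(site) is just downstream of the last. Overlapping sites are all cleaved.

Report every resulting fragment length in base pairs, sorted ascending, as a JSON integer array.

[3,3,4,4,5,5,5,5,7,7,7,8,8,10,10,12,13,14,18,18,20,21,22,22,23,24]

Scan for sites:
  XjeX (TAGAA, off=4): starts [3, 67, 103, 202, 212] → cuts [7, 71, 107, 206, 216]
  MvoIII (GATTAAGT, off=6): starts [27, 52, 125, 250, 270] → cuts [33, 58, 131, 256, 276]
  WciV (TTGCC, off=4): starts [36, 88, 93, 134, 180, 222] → cuts [40, 92, 97, 138, 184, 226]
  LmaVI (AGCG, off=4): starts [145, 159, 217, 245, 264] → cuts [149, 163, 221, 249, 268]
  EstIV (CGACCGAG, off=2): starts [9, 109, 139, 147, 164, 279] → cuts [11, 111, 141, 149, 166, 281]

Pooled cuts: [7, 11, 33, 40, 58, 71, 92, 97, 107, 111, 131, 138, 141, 149, 163, 166, 184, 206, 216, 221, 226, 249, 256, 268, 276, 281]

Fragments:
  7→11: 4 bp
  11→33: 22 bp
  33→40: 7 bp
  40→58: 18 bp
  58→71: 13 bp
  71→92: 21 bp
  92→97: 5 bp
  97→107: 10 bp
  107→111: 4 bp
  111→131: 20 bp
  131→138: 7 bp
  138→141: 3 bp
  141→149: 8 bp
  149→163: 14 bp
  163→166: 3 bp
  166→184: 18 bp
  184→206: 22 bp
  206→216: 10 bp
  216→221: 5 bp
  221→226: 5 bp
  226→249: 23 bp
  249→256: 7 bp
  256→268: 12 bp
  268→276: 8 bp
  276→281: 5 bp
  281→7 (wrap): 298-281+7 = 24 bp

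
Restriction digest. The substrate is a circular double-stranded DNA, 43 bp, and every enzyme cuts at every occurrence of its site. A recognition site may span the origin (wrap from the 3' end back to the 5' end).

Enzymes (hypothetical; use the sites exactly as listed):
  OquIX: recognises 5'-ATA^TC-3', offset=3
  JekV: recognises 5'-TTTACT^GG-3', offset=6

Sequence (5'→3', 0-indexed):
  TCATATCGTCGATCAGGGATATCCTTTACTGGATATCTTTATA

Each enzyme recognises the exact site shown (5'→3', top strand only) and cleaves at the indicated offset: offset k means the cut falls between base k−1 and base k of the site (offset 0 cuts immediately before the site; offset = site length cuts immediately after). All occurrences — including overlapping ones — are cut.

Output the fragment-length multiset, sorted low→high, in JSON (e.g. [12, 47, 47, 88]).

Scan for sites:
  OquIX (ATATC, off=3): starts [2, 18, 32, 40] → cuts [0, 5, 21, 35]
  JekV (TTTACTGG, off=6): starts [24] → cuts [30]

All cut coordinates (distinct, sorted): [0, 5, 21, 30, 35]

Fragments:
  0→5: 5 bp
  5→21: 16 bp
  21→30: 9 bp
  30→35: 5 bp
  35→0 (wrap): 43-35+0 = 8 bp

[5,5,8,9,16]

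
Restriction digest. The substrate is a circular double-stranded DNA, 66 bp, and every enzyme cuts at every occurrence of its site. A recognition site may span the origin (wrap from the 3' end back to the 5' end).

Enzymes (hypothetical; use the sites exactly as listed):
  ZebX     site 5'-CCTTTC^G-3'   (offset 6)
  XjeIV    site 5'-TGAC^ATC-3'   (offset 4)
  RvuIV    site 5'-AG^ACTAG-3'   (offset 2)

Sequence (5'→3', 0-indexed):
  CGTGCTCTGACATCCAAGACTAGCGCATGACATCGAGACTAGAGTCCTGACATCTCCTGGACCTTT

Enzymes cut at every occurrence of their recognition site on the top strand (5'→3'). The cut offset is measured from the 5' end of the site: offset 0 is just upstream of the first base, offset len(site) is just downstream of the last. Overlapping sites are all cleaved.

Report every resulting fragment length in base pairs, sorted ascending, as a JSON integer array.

Site scan:
  ZebX CCTTTCG/6: at [61] ⇒ [1]
  XjeIV TGACATC/4: at [7, 27, 47] ⇒ [11, 31, 51]
  RvuIV AGACTAG/2: at [16, 35] ⇒ [18, 37]

All cut coordinates (distinct, sorted): [1, 11, 18, 31, 37, 51]

Fragment lengths:
  1→11: 10 bp
  11→18: 7 bp
  18→31: 13 bp
  31→37: 6 bp
  37→51: 14 bp
  51→1 (wrap): 66-51+1 = 16 bp

[6,7,10,13,14,16]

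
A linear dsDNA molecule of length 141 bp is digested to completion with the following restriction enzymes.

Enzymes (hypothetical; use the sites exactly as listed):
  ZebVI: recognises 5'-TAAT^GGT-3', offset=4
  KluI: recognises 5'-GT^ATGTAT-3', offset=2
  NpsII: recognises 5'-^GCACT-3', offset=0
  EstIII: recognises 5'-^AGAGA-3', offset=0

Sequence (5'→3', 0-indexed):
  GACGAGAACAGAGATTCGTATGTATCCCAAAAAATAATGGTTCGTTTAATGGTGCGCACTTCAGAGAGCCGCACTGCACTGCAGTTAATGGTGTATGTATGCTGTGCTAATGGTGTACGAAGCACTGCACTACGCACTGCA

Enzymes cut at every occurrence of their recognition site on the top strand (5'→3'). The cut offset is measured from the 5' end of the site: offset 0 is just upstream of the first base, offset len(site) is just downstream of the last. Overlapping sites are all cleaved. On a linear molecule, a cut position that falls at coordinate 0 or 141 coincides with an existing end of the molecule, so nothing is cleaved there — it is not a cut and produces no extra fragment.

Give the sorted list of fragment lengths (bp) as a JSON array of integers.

[5,5,5,5,7,7,8,8,9,10,10,12,14,17,19]

Scan for sites:
  ZebVI (TAATGGT, off=4): starts [34, 46, 85, 107] → cuts [38, 50, 89, 111]
  KluI (GTATGTAT, off=2): starts [17, 92] → cuts [19, 94]
  NpsII (GCACT, off=0): starts [55, 70, 75, 121, 126, 133] → cuts [55, 70, 75, 121, 126, 133]
  EstIII (AGAGA, off=0): starts [9, 62] → cuts [9, 62]

Pooled cuts: [9, 19, 38, 50, 55, 62, 70, 75, 89, 94, 111, 121, 126, 133]

Fragments:
  [0,9): 9 bp
  [9,19): 10 bp
  [19,38): 19 bp
  [38,50): 12 bp
  [50,55): 5 bp
  [55,62): 7 bp
  [62,70): 8 bp
  [70,75): 5 bp
  [75,89): 14 bp
  [89,94): 5 bp
  [94,111): 17 bp
  [111,121): 10 bp
  [121,126): 5 bp
  [126,133): 7 bp
  [133,141): 8 bp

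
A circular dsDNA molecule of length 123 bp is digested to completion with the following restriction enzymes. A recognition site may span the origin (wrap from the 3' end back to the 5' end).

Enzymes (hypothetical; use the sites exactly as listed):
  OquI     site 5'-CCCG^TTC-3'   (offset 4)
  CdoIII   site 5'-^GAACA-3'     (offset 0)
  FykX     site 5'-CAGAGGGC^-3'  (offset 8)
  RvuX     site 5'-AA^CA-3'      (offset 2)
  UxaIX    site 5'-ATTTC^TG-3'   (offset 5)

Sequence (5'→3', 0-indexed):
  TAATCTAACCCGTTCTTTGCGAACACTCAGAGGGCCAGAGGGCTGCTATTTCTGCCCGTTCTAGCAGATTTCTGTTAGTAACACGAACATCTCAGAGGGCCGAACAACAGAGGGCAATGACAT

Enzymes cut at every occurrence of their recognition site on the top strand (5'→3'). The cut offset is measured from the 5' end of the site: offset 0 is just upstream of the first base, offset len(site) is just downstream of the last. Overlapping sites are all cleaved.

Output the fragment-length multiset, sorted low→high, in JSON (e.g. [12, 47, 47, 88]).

[1,3,3,3,3,3,6,8,8,8,9,9,12,13,14,20]

Scan for sites:
  OquI (CCCGTTC, off=4): starts [8, 54] → cuts [12, 58]
  CdoIII (GAACA, off=0): starts [20, 84, 101] → cuts [20, 84, 101]
  FykX (CAGAGGGC, off=8): starts [27, 35, 92, 107] → cuts [35, 43, 100, 115]
  RvuX (AACA, off=2): starts [21, 79, 85, 102, 105] → cuts [23, 81, 87, 104, 107]
  UxaIX (ATTTCTG, off=5): starts [47, 67] → cuts [52, 72]

Pooled cuts: [12, 20, 23, 35, 43, 52, 58, 72, 81, 84, 87, 100, 101, 104, 107, 115]

Fragment lengths:
  12→20: 8 bp
  20→23: 3 bp
  23→35: 12 bp
  35→43: 8 bp
  43→52: 9 bp
  52→58: 6 bp
  58→72: 14 bp
  72→81: 9 bp
  81→84: 3 bp
  84→87: 3 bp
  87→100: 13 bp
  100→101: 1 bp
  101→104: 3 bp
  104→107: 3 bp
  107→115: 8 bp
  115→12 (wrap): 123-115+12 = 20 bp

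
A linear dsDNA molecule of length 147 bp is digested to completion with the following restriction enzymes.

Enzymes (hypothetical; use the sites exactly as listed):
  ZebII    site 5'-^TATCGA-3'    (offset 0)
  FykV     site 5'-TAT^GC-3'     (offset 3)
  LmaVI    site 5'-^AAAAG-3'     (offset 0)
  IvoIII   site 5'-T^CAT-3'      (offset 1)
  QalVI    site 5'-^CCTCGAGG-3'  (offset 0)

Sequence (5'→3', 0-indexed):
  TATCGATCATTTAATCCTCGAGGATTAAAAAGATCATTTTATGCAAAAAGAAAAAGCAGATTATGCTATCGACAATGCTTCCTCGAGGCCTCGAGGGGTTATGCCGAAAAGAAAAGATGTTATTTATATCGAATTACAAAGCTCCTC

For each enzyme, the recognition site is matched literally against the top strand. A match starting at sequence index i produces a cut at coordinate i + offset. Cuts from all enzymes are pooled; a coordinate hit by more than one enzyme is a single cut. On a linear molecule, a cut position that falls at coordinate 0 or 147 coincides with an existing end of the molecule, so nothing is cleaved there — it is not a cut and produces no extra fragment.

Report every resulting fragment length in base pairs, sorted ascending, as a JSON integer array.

[2,3,4,5,6,7,7,8,8,8,12,13,14,14,15,21]

Scan for sites:
  ZebII TATCGA/0: at [0, 66, 126] ⇒ [66, 126] (position 0 is a terminus of the linear molecule — no cut)
  FykV TATGC/3: at [39, 61, 99] ⇒ [42, 64, 102]
  LmaVI AAAAG/0: at [27, 45, 51, 106, 111] ⇒ [27, 45, 51, 106, 111]
  IvoIII TCAT/1: at [6, 33] ⇒ [7, 34]
  QalVI CCTCGAGG/0: at [15, 80, 88] ⇒ [15, 80, 88]

Pooled cuts: [7, 15, 27, 34, 42, 45, 51, 64, 66, 80, 88, 102, 106, 111, 126]

Fragments:
  [0,7): 7 bp
  [7,15): 8 bp
  [15,27): 12 bp
  [27,34): 7 bp
  [34,42): 8 bp
  [42,45): 3 bp
  [45,51): 6 bp
  [51,64): 13 bp
  [64,66): 2 bp
  [66,80): 14 bp
  [80,88): 8 bp
  [88,102): 14 bp
  [102,106): 4 bp
  [106,111): 5 bp
  [111,126): 15 bp
  [126,147): 21 bp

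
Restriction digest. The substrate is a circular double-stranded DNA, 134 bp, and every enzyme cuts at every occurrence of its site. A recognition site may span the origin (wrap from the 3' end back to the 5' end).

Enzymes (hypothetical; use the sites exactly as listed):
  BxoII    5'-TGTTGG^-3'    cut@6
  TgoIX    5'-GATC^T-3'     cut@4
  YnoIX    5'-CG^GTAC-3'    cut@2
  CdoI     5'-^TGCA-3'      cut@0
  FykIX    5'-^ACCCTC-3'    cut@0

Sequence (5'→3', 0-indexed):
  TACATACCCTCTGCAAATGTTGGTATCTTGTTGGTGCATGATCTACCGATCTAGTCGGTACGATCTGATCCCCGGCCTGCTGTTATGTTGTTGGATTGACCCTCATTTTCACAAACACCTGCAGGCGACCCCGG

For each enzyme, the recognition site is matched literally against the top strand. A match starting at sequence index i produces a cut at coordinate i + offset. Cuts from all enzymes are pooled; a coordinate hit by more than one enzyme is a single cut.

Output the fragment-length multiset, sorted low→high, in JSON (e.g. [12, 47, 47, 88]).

[4,6,6,6,8,8,9,11,12,14,21,29]

Site scan:
  BxoII (TGTTGG, off=6): starts [17, 28, 88] → cuts [23, 34, 94]
  TgoIX (GATCT, off=4): starts [39, 47, 61] → cuts [43, 51, 65]
  YnoIX (CGGTAC, off=2): starts [55, 131] → cuts [57, 133]
  CdoI (TGCA, off=0): starts [11, 34, 119] → cuts [11, 34, 119]
  FykIX (ACCCTC, off=0): starts [5, 98] → cuts [5, 98]

Pooled cuts: [5, 11, 23, 34, 43, 51, 57, 65, 94, 98, 119, 133]

Fragment lengths:
  5→11: 6 bp
  11→23: 12 bp
  23→34: 11 bp
  34→43: 9 bp
  43→51: 8 bp
  51→57: 6 bp
  57→65: 8 bp
  65→94: 29 bp
  94→98: 4 bp
  98→119: 21 bp
  119→133: 14 bp
  133→5 (wrap): 134-133+5 = 6 bp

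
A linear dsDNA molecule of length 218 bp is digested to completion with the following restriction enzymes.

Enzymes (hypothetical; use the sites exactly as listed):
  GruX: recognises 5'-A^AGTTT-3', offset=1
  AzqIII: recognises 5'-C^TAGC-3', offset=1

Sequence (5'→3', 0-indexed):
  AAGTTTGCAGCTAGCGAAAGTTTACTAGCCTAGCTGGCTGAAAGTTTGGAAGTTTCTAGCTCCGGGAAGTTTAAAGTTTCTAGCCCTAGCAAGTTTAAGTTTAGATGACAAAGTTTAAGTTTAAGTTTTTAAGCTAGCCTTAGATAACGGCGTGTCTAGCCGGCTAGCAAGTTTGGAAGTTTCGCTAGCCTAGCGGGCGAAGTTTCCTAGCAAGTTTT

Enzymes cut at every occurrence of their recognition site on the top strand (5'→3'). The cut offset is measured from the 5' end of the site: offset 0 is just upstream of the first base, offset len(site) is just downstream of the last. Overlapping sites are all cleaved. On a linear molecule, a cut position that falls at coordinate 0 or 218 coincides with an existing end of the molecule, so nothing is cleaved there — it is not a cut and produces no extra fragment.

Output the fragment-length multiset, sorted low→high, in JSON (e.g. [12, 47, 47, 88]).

Site scan:
  GruX (AAGTTT, off=1): starts [0, 17, 41, 49, 66, 73, 90, 96, 110, 116, 122, 168, 176, 199, 211] → cuts [1, 18, 42, 50, 67, 74, 91, 97, 111, 117, 123, 169, 177, 200, 212]
  AzqIII (CTAGC, off=1): starts [10, 24, 29, 55, 79, 85, 133, 155, 163, 184, 189, 206] → cuts [11, 25, 30, 56, 80, 86, 134, 156, 164, 185, 190, 207]

All cut coordinates (distinct, sorted): [1, 11, 18, 25, 30, 42, 50, 56, 67, 74, 80, 86, 91, 97, 111, 117, 123, 134, 156, 164, 169, 177, 185, 190, 200, 207, 212]

Fragments:
  [0,1): 1 bp
  [1,11): 10 bp
  [11,18): 7 bp
  [18,25): 7 bp
  [25,30): 5 bp
  [30,42): 12 bp
  [42,50): 8 bp
  [50,56): 6 bp
  [56,67): 11 bp
  [67,74): 7 bp
  [74,80): 6 bp
  [80,86): 6 bp
  [86,91): 5 bp
  [91,97): 6 bp
  [97,111): 14 bp
  [111,117): 6 bp
  [117,123): 6 bp
  [123,134): 11 bp
  [134,156): 22 bp
  [156,164): 8 bp
  [164,169): 5 bp
  [169,177): 8 bp
  [177,185): 8 bp
  [185,190): 5 bp
  [190,200): 10 bp
  [200,207): 7 bp
  [207,212): 5 bp
  [212,218): 6 bp

[1,5,5,5,5,5,6,6,6,6,6,6,6,7,7,7,7,8,8,8,8,10,10,11,11,12,14,22]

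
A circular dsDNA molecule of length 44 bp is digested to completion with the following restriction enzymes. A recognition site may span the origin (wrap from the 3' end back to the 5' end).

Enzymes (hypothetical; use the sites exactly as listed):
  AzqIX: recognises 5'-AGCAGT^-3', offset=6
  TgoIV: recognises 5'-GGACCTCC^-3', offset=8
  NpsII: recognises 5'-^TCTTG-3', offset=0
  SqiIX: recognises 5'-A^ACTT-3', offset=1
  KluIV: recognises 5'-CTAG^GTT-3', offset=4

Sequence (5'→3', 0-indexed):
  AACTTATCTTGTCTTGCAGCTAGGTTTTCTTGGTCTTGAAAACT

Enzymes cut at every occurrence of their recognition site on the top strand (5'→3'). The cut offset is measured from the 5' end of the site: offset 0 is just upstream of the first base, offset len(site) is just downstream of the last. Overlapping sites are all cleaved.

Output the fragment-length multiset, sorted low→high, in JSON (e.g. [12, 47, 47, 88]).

Scan for sites:
  AzqIX (AGCAGT, off=6): no sites
  TgoIV (GGACCTCC, off=8): no sites
  NpsII (TCTTG, off=0): starts [6, 11, 27, 33] → cuts [6, 11, 27, 33]
  SqiIX (AACTT, off=1): starts [0] → cuts [1]
  KluIV (CTAGGTT, off=4): starts [19] → cuts [23]

All cut coordinates (distinct, sorted): [1, 6, 11, 23, 27, 33]

Fragments:
  1→6: 5 bp
  6→11: 5 bp
  11→23: 12 bp
  23→27: 4 bp
  27→33: 6 bp
  33→1 (wrap): 44-33+1 = 12 bp

[4,5,5,6,12,12]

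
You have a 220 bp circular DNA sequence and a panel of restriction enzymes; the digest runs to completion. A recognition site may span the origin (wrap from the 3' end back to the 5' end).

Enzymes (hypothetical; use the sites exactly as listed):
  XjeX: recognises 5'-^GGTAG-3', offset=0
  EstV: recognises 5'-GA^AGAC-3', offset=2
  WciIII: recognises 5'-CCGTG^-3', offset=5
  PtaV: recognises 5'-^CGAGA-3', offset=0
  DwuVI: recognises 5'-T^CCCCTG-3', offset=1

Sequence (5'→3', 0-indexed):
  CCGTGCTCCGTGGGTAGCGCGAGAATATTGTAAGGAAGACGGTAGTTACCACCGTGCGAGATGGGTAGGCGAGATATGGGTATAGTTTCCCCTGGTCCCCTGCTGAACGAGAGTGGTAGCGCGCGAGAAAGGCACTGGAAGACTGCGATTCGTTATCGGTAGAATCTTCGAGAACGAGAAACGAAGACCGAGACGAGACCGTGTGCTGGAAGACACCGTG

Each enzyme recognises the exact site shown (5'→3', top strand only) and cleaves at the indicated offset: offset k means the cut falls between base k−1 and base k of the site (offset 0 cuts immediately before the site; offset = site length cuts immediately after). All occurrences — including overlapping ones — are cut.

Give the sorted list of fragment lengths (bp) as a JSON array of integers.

[4,4,5,5,6,6,7,7,7,7,7,8,9,10,10,10,11,11,16,16,17,18,19]

Scan for sites:
  XjeX (GGTAG, off=0): starts [12, 40, 63, 114, 157] → cuts [12, 40, 63, 114, 157]
  EstV (GAAGAC, off=2): starts [34, 137, 182, 208] → cuts [36, 139, 184, 210]
  WciIII (CCGTG, off=5): starts [0, 7, 51, 198, 215] → cuts [0, 5, 12, 56, 203]
  PtaV (CGAGA, off=0): starts [19, 56, 69, 107, 123, 168, 174, 188, 193] → cuts [19, 56, 69, 107, 123, 168, 174, 188, 193]
  DwuVI (TCCCCTG, off=1): starts [87, 95] → cuts [88, 96]

Pooled cuts: [0, 5, 12, 19, 36, 40, 56, 63, 69, 88, 96, 107, 114, 123, 139, 157, 168, 174, 184, 188, 193, 203, 210]

Fragments:
  0→5: 5 bp
  5→12: 7 bp
  12→19: 7 bp
  19→36: 17 bp
  36→40: 4 bp
  40→56: 16 bp
  56→63: 7 bp
  63→69: 6 bp
  69→88: 19 bp
  88→96: 8 bp
  96→107: 11 bp
  107→114: 7 bp
  114→123: 9 bp
  123→139: 16 bp
  139→157: 18 bp
  157→168: 11 bp
  168→174: 6 bp
  174→184: 10 bp
  184→188: 4 bp
  188→193: 5 bp
  193→203: 10 bp
  203→210: 7 bp
  210→0 (wrap): 220-210+0 = 10 bp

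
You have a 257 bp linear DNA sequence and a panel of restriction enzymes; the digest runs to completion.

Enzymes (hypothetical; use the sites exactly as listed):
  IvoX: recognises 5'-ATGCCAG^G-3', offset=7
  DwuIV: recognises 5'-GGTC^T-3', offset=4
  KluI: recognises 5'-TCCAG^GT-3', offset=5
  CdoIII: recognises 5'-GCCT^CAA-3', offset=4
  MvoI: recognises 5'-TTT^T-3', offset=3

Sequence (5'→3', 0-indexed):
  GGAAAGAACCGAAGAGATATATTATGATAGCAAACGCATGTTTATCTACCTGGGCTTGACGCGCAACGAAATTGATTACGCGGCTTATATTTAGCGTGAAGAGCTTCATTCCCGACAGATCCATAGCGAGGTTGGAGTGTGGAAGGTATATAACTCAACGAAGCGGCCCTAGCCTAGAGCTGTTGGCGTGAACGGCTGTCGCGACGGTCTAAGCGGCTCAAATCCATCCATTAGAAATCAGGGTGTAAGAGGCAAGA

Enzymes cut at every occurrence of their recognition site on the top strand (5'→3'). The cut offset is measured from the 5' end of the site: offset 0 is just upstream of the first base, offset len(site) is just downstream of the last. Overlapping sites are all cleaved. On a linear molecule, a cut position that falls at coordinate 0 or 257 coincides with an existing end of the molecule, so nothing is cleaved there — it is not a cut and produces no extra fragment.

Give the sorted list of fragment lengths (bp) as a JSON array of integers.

Per-enzyme occurrences:
  IvoX (ATGCCAGG, off=7): no sites
  DwuIV GGTCT/4: at [205] ⇒ [209]
  KluI (TCCAGGT, off=5): no sites
  CdoIII (GCCTCAA, off=4): no sites
  MvoI (TTTT, off=3): no sites

All cut coordinates (distinct, sorted): [209]

Fragment lengths:
  [0,209): 209 bp
  [209,257): 48 bp

[48,209]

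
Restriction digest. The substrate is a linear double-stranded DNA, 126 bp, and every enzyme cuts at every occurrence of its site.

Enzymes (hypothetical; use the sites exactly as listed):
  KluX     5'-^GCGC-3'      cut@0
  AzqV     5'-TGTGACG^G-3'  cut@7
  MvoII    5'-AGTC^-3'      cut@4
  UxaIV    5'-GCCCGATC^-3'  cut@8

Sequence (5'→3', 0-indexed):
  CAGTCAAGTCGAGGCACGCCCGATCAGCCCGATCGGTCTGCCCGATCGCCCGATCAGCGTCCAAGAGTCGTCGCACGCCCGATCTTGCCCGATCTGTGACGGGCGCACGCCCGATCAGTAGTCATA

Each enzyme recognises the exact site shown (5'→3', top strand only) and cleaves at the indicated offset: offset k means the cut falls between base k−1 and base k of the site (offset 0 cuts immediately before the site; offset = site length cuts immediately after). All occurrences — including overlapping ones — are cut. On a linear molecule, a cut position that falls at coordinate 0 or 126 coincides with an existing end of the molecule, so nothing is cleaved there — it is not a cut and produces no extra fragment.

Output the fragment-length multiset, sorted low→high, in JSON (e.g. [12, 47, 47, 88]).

Scan for sites:
  KluX (GCGC, off=0): starts [102] → cuts [102]
  AzqV (TGTGACGG, off=7): starts [94] → cuts [101]
  MvoII (AGTC, off=4): starts [1, 6, 65, 119] → cuts [5, 10, 69, 123]
  UxaIV (GCCCGATC, off=8): starts [17, 26, 39, 47, 76, 86, 108] → cuts [25, 34, 47, 55, 84, 94, 116]

All cut coordinates (distinct, sorted): [5, 10, 25, 34, 47, 55, 69, 84, 94, 101, 102, 116, 123]

Fragments:
  [0,5): 5 bp
  [5,10): 5 bp
  [10,25): 15 bp
  [25,34): 9 bp
  [34,47): 13 bp
  [47,55): 8 bp
  [55,69): 14 bp
  [69,84): 15 bp
  [84,94): 10 bp
  [94,101): 7 bp
  [101,102): 1 bp
  [102,116): 14 bp
  [116,123): 7 bp
  [123,126): 3 bp

[1,3,5,5,7,7,8,9,10,13,14,14,15,15]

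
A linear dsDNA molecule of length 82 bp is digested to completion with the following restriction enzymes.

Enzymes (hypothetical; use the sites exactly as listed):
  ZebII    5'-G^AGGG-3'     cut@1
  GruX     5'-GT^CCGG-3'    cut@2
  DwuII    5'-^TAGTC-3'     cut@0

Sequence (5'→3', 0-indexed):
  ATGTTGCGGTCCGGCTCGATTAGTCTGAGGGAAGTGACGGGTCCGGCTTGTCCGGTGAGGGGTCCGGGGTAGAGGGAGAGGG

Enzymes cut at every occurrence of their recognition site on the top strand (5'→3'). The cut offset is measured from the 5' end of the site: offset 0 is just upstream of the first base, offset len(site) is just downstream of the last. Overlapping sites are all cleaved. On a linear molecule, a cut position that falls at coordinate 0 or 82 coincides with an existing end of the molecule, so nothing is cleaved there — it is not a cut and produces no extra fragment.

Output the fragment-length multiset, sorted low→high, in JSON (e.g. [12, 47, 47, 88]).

Scan for sites:
  ZebII (GAGGG, off=1): starts [26, 56, 71, 77] → cuts [27, 57, 72, 78]
  GruX (GTCCGG, off=2): starts [8, 40, 49, 61] → cuts [10, 42, 51, 63]
  DwuII (TAGTC, off=0): starts [20] → cuts [20]

All cut coordinates (distinct, sorted): [10, 20, 27, 42, 51, 57, 63, 72, 78]

Fragment lengths:
  [0,10): 10 bp
  [10,20): 10 bp
  [20,27): 7 bp
  [27,42): 15 bp
  [42,51): 9 bp
  [51,57): 6 bp
  [57,63): 6 bp
  [63,72): 9 bp
  [72,78): 6 bp
  [78,82): 4 bp

[4,6,6,6,7,9,9,10,10,15]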